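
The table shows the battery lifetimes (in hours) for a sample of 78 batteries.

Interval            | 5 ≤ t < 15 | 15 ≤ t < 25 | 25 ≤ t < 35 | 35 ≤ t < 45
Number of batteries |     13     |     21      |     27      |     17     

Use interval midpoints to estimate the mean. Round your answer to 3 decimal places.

26.154

Midpoints: 10, 20, 30, 40
Σfm = 13×10 + 21×20 + 27×30 + 17×40 = 2040
n = Σf = 78
Mean = 2040 / 78 = 26.1538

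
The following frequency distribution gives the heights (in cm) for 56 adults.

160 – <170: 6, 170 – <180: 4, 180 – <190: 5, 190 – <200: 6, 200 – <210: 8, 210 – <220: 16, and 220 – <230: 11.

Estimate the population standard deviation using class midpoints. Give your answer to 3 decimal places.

Midpoints: 165, 175, 185, 195, 205, 215, 225
n = 56, Σfm = 11340, mean = 202.5000
Σfm² = 2317800
Σf(m − x̄)² = Σfm² − (Σfm)²/n = 2317800 − 11340²/56 = 21450.0000
Population variance = 21450.0000 / 56 = 383.0357
Standard deviation = √383.0357 = 19.5713

19.571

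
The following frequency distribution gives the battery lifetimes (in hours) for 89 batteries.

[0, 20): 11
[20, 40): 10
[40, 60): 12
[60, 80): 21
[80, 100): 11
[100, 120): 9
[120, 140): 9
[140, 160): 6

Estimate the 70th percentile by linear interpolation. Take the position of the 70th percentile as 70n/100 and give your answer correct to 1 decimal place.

Cumulative frequencies: 11, 21, 33, 54, 65, 74, 83, 89
n = 89; position = 70n/100 = 62.3.
This falls in the class [80, 100): L = 80, F = 54, f = 11, h = 20.
70th percentile ≈ 80 + ((62.3 − 54) / 11) × 20 = 95.0909

95.1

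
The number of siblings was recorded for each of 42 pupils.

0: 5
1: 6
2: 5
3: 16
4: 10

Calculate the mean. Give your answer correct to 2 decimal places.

Values: 0, 1, 2, 3, 4
Σfx = 5×0 + 6×1 + 5×2 + 16×3 + 10×4 = 104
n = Σf = 42
Mean = 104 / 42 = 2.4762

2.48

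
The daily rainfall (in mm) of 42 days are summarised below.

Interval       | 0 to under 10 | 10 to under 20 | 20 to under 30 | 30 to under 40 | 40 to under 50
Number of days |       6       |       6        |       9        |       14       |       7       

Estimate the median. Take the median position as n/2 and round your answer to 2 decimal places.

30.00

Cumulative frequencies: 6, 12, 21, 35, 42
n = 42; position = n/2 = 21.
This falls in the class 20 to under 30: L = 20, F = 12, f = 9, h = 10.
Median ≈ 20 + ((21 − 12) / 9) × 10 = 30.0000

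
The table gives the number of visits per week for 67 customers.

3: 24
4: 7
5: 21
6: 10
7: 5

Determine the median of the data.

5

Cumulative frequencies: 24, 31, 52, 62, 67
n = 67, so the median is the value in position (n+1)/2 = 34.
Position 34 falls at value 5.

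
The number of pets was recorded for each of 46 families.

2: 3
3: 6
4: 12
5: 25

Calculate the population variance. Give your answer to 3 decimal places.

Values: 2, 3, 4, 5
n = 46, Σfx = 197, mean = 4.2826
Σfx² = 883
Σf(x − x̄)² = Σfx² − (Σfx)²/n = 883 − 197²/46 = 39.3261
Population variance = 39.3261 / 46 = 0.8549

0.855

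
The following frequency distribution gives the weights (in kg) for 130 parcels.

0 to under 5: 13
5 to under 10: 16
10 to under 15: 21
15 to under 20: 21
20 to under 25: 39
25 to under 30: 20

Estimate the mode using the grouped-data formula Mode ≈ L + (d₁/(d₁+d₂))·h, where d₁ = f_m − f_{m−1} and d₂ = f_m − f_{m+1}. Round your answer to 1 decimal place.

22.4

Modal class: 20 to under 25 (highest frequency 39).
d₁ = 39 − 21 = 18, d₂ = 39 − 20 = 19
Mode ≈ 20 + (18/(18+19)) × 5 = 20 + 2.4324 = 22.4324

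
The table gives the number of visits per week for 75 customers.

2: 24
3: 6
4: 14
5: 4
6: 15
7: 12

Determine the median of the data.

Cumulative frequencies: 24, 30, 44, 48, 63, 75
n = 75, so the median is the value in position (n+1)/2 = 38.
Position 38 falls at value 4.

4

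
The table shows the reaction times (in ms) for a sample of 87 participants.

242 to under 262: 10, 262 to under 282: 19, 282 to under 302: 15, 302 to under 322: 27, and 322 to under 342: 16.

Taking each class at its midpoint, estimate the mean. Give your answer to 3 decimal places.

Midpoints: 252, 272, 292, 312, 332
Σfm = 10×252 + 19×272 + 15×292 + 27×312 + 16×332 = 25804
n = Σf = 87
Mean = 25804 / 87 = 296.5977

296.598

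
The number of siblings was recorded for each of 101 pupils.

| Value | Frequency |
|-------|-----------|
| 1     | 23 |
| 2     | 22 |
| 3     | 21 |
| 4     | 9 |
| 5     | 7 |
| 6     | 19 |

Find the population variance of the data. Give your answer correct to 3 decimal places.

Values: 1, 2, 3, 4, 5, 6
n = 101, Σfx = 315, mean = 3.1188
Σfx² = 1303
Σf(x − x̄)² = Σfx² − (Σfx)²/n = 1303 − 315²/101 = 320.5743
Population variance = 320.5743 / 101 = 3.1740

3.174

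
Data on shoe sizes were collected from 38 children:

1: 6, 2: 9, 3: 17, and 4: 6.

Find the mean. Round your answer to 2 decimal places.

Values: 1, 2, 3, 4
Σfx = 6×1 + 9×2 + 17×3 + 6×4 = 99
n = Σf = 38
Mean = 99 / 38 = 2.6053

2.61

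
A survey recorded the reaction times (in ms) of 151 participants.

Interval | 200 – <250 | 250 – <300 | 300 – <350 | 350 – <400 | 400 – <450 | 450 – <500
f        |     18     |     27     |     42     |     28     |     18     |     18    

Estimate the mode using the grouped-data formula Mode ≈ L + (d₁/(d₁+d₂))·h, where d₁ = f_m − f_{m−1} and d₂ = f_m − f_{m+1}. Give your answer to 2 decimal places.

Modal class: 300 – <350 (highest frequency 42).
d₁ = 42 − 27 = 15, d₂ = 42 − 28 = 14
Mode ≈ 300 + (15/(15+14)) × 50 = 300 + 25.8621 = 325.8621

325.86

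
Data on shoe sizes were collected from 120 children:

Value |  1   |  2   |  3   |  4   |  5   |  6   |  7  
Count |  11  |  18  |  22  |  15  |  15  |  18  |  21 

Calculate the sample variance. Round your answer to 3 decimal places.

Values: 1, 2, 3, 4, 5, 6, 7
n = 120, Σfx = 503, mean = 4.1917
Σfx² = 2573
Σf(x − x̄)² = Σfx² − (Σfx)²/n = 2573 − 503²/120 = 464.5917
Sample variance = 464.5917 / 119 = 3.9041

3.904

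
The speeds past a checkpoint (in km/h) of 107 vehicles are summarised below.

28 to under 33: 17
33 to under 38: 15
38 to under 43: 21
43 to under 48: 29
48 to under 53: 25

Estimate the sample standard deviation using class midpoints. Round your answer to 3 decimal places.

6.929

Midpoints: 30.5, 35.5, 40.5, 45.5, 50.5
n = 107, Σfm = 4483.5, mean = 41.9019
Σfm² = 192956.75
Σf(m − x̄)² = Σfm² − (Σfm)²/n = 192956.75 − 4483.5²/107 = 5089.7196
Sample variance = 5089.7196 / 106 = 48.0162
Standard deviation = √48.0162 = 6.9294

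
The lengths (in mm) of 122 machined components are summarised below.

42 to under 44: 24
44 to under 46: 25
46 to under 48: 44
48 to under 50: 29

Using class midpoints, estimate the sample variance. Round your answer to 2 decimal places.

Midpoints: 43, 45, 47, 49
n = 122, Σfm = 5646, mean = 46.2787
Σfm² = 261826
Σf(m − x̄)² = Σfm² − (Σfm)²/n = 261826 − 5646²/122 = 536.5246
Sample variance = 536.5246 / 121 = 4.4341

4.43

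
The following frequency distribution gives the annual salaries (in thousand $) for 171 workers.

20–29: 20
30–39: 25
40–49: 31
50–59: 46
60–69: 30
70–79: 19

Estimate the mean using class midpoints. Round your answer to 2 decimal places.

50.23

Midpoints: 24.5, 34.5, 44.5, 54.5, 64.5, 74.5
Σfm = 20×24.5 + 25×34.5 + 31×44.5 + 46×54.5 + 30×64.5 + 19×74.5 = 8589.5
n = Σf = 171
Mean = 8589.5 / 171 = 50.2310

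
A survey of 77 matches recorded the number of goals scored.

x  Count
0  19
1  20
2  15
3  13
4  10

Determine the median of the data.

1

Cumulative frequencies: 19, 39, 54, 67, 77
n = 77, so the median is the value in position (n+1)/2 = 39.
Position 39 falls at value 1.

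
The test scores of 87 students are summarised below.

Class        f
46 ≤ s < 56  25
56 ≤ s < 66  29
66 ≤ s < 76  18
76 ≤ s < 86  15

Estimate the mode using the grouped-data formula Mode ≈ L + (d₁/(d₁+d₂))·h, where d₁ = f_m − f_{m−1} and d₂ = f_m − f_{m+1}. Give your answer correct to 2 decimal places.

58.67

Modal class: 56 ≤ s < 66 (highest frequency 29).
d₁ = 29 − 25 = 4, d₂ = 29 − 18 = 11
Mode ≈ 56 + (4/(4+11)) × 10 = 56 + 2.6667 = 58.6667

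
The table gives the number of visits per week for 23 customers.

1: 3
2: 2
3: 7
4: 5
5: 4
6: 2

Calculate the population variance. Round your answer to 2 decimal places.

2.08

Values: 1, 2, 3, 4, 5, 6
n = 23, Σfx = 80, mean = 3.4783
Σfx² = 326
Σf(x − x̄)² = Σfx² − (Σfx)²/n = 326 − 80²/23 = 47.7391
Population variance = 47.7391 / 23 = 2.0756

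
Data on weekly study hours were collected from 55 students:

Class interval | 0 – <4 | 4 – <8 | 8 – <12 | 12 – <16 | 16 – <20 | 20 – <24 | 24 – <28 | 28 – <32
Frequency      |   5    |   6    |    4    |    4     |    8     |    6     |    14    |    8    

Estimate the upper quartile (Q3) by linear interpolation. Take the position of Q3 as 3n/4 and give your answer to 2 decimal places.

26.36

Cumulative frequencies: 5, 11, 15, 19, 27, 33, 47, 55
n = 55; position = 3n/4 = 41.25.
This falls in the class 24 – <28: L = 24, F = 33, f = 14, h = 4.
Upper quartile ≈ 24 + ((41.25 − 33) / 14) × 4 = 26.3571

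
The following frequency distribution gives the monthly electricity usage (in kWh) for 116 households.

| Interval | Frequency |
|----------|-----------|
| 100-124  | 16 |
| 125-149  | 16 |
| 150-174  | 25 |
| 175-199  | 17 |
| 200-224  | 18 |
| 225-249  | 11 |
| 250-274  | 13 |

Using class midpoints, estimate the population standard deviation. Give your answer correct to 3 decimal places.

Midpoints: 112, 137, 162, 187, 212, 237, 262
n = 116, Σfm = 21042, mean = 181.3966
Σfm² = 4070804
Σf(m − x̄)² = Σfm² − (Σfm)²/n = 4070804 − 21042²/116 = 253857.7586
Population variance = 253857.7586 / 116 = 2188.4290
Standard deviation = √2188.4290 = 46.7806

46.781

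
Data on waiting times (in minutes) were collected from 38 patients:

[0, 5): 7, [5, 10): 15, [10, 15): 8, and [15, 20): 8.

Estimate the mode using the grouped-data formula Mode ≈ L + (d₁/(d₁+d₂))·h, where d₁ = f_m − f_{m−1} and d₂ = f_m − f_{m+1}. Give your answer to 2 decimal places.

Modal class: [5, 10) (highest frequency 15).
d₁ = 15 − 7 = 8, d₂ = 15 − 8 = 7
Mode ≈ 5 + (8/(8+7)) × 5 = 5 + 2.6667 = 7.6667

7.67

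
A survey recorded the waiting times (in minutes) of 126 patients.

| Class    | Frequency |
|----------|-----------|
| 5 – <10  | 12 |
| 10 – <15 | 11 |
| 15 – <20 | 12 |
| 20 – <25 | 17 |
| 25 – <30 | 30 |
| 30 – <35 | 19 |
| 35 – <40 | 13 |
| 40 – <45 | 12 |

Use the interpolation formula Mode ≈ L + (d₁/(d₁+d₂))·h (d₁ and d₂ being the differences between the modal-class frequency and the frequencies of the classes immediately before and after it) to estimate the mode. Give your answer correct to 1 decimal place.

27.7

Modal class: 25 – <30 (highest frequency 30).
d₁ = 30 − 17 = 13, d₂ = 30 − 19 = 11
Mode ≈ 25 + (13/(13+11)) × 5 = 25 + 2.7083 = 27.7083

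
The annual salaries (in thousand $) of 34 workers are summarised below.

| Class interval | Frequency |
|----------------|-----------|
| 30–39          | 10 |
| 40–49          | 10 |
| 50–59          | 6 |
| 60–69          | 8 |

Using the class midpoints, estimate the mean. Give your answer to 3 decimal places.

48.029

Midpoints: 34.5, 44.5, 54.5, 64.5
Σfm = 10×34.5 + 10×44.5 + 6×54.5 + 8×64.5 = 1633
n = Σf = 34
Mean = 1633 / 34 = 48.0294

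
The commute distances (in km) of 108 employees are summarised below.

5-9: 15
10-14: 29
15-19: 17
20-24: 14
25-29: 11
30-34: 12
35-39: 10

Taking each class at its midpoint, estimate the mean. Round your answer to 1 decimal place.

Midpoints: 7, 12, 17, 22, 27, 32, 37
Σfm = 15×7 + 29×12 + 17×17 + 14×22 + 11×27 + 12×32 + 10×37 = 2101
n = Σf = 108
Mean = 2101 / 108 = 19.4537

19.5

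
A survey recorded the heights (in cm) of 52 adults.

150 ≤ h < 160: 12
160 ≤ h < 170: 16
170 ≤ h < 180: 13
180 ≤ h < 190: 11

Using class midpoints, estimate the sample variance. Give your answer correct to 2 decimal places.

Midpoints: 155, 165, 175, 185
n = 52, Σfm = 8810, mean = 169.4231
Σfm² = 1498500
Σf(m − x̄)² = Σfm² − (Σfm)²/n = 1498500 − 8810²/52 = 5882.6923
Sample variance = 5882.6923 / 51 = 115.3469

115.35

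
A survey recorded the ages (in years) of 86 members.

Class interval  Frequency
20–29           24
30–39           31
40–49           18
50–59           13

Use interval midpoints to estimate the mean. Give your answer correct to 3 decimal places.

36.826

Midpoints: 24.5, 34.5, 44.5, 54.5
Σfm = 24×24.5 + 31×34.5 + 18×44.5 + 13×54.5 = 3167
n = Σf = 86
Mean = 3167 / 86 = 36.8256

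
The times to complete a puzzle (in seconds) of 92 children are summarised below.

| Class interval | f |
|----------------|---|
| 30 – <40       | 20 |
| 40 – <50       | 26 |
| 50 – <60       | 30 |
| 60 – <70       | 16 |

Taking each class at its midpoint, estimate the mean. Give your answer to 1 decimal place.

Midpoints: 35, 45, 55, 65
Σfm = 20×35 + 26×45 + 30×55 + 16×65 = 4560
n = Σf = 92
Mean = 4560 / 92 = 49.5652

49.6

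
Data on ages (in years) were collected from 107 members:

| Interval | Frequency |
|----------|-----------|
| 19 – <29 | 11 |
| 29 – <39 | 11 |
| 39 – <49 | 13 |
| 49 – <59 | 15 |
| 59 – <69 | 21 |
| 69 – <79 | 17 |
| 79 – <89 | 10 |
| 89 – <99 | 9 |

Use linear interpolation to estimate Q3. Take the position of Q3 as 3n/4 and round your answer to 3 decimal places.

74.441

Cumulative frequencies: 11, 22, 35, 50, 71, 88, 98, 107
n = 107; position = 3n/4 = 80.25.
This falls in the class 69 – <79: L = 69, F = 71, f = 17, h = 10.
Upper quartile ≈ 69 + ((80.25 − 71) / 17) × 10 = 74.4412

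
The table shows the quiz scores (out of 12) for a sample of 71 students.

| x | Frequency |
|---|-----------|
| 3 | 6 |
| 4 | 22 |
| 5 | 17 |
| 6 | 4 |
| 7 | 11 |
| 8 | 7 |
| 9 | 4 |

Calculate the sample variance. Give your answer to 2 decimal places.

2.99

Values: 3, 4, 5, 6, 7, 8, 9
n = 71, Σfx = 384, mean = 5.4085
Σfx² = 2286
Σf(x − x̄)² = Σfx² − (Σfx)²/n = 2286 − 384²/71 = 209.1549
Sample variance = 209.1549 / 70 = 2.9879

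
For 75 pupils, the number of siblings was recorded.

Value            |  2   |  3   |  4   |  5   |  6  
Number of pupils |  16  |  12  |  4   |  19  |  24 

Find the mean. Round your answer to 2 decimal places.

4.31

Values: 2, 3, 4, 5, 6
Σfx = 16×2 + 12×3 + 4×4 + 19×5 + 24×6 = 323
n = Σf = 75
Mean = 323 / 75 = 4.3067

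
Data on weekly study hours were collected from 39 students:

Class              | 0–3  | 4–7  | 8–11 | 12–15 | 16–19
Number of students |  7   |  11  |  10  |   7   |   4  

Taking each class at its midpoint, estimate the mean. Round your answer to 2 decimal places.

8.47

Midpoints: 1.5, 5.5, 9.5, 13.5, 17.5
Σfm = 7×1.5 + 11×5.5 + 10×9.5 + 7×13.5 + 4×17.5 = 330.5
n = Σf = 39
Mean = 330.5 / 39 = 8.4744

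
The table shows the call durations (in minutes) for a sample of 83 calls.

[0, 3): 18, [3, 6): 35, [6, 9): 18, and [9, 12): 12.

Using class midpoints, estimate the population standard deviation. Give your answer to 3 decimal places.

Midpoints: 1.5, 4.5, 7.5, 10.5
n = 83, Σfm = 445.5, mean = 5.3675
Σfm² = 3084.75
Σf(m − x̄)² = Σfm² − (Σfm)²/n = 3084.75 − 445.5²/83 = 693.5422
Population variance = 693.5422 / 83 = 8.3559
Standard deviation = √8.3559 = 2.8907

2.891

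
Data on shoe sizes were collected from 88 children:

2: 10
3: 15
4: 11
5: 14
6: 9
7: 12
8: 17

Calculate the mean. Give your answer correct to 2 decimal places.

Values: 2, 3, 4, 5, 6, 7, 8
Σfx = 10×2 + 15×3 + 11×4 + 14×5 + 9×6 + 12×7 + 17×8 = 453
n = Σf = 88
Mean = 453 / 88 = 5.1477

5.15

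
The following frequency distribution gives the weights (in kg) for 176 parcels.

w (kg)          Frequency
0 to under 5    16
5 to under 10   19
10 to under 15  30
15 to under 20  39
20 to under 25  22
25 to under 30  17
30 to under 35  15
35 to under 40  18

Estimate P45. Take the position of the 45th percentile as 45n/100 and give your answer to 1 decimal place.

Cumulative frequencies: 16, 35, 65, 104, 126, 143, 158, 176
n = 176; position = 45n/100 = 79.2.
This falls in the class 15 to under 20: L = 15, F = 65, f = 39, h = 5.
45th percentile ≈ 15 + ((79.2 − 65) / 39) × 5 = 16.8205

16.8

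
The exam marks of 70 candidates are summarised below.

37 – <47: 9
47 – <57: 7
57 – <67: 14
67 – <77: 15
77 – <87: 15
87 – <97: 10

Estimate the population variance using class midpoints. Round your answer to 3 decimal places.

246.122

Midpoints: 42, 52, 62, 72, 82, 92
n = 70, Σfm = 4840, mean = 69.1429
Σfm² = 351880
Σf(m − x̄)² = Σfm² − (Σfm)²/n = 351880 − 4840²/70 = 17228.5714
Population variance = 17228.5714 / 70 = 246.1224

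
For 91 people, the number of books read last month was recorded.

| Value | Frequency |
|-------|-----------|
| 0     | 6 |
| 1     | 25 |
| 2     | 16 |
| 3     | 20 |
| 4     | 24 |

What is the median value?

Cumulative frequencies: 6, 31, 47, 67, 91
n = 91, so the median is the value in position (n+1)/2 = 46.
Position 46 falls at value 2.

2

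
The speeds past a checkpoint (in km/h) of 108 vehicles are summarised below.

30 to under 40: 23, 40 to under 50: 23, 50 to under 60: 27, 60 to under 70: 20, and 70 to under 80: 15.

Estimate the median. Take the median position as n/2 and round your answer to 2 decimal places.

Cumulative frequencies: 23, 46, 73, 93, 108
n = 108; position = n/2 = 54.
This falls in the class 50 to under 60: L = 50, F = 46, f = 27, h = 10.
Median ≈ 50 + ((54 − 46) / 27) × 10 = 52.9630

52.96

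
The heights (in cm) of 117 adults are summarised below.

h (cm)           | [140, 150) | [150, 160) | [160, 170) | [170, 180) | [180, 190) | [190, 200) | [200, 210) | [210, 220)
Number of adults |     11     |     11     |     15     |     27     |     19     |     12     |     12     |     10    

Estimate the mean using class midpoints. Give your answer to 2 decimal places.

179.19

Midpoints: 145, 155, 165, 175, 185, 195, 205, 215
Σfm = 11×145 + 11×155 + 15×165 + 27×175 + 19×185 + 12×195 + 12×205 + 10×215 = 20965
n = Σf = 117
Mean = 20965 / 117 = 179.1880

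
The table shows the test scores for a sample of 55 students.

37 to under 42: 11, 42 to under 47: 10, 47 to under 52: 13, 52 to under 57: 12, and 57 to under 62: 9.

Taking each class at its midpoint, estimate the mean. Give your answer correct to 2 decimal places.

Midpoints: 39.5, 44.5, 49.5, 54.5, 59.5
Σfm = 11×39.5 + 10×44.5 + 13×49.5 + 12×54.5 + 9×59.5 = 2712.5
n = Σf = 55
Mean = 2712.5 / 55 = 49.3182

49.32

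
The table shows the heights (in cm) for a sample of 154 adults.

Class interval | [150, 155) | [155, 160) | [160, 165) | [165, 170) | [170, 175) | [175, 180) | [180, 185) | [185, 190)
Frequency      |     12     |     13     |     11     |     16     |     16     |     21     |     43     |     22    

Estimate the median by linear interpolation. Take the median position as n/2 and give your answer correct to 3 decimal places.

177.143

Cumulative frequencies: 12, 25, 36, 52, 68, 89, 132, 154
n = 154; position = n/2 = 77.
This falls in the class [175, 180): L = 175, F = 68, f = 21, h = 5.
Median ≈ 175 + ((77 − 68) / 21) × 5 = 177.1429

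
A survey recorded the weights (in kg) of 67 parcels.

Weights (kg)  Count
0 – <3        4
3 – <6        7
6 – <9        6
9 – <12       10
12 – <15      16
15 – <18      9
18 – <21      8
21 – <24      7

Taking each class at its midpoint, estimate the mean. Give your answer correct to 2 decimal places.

Midpoints: 1.5, 4.5, 7.5, 10.5, 13.5, 16.5, 19.5, 22.5
Σfm = 4×1.5 + 7×4.5 + 6×7.5 + 10×10.5 + 16×13.5 + 9×16.5 + 8×19.5 + 7×22.5 = 865.5
n = Σf = 67
Mean = 865.5 / 67 = 12.9179

12.92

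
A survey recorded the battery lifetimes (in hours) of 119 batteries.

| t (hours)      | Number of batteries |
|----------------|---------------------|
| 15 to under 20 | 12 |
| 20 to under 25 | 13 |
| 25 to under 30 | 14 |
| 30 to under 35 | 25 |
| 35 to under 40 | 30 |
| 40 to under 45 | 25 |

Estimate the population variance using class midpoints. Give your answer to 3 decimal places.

63.837

Midpoints: 17.5, 22.5, 27.5, 32.5, 37.5, 42.5
n = 119, Σfm = 3887.5, mean = 32.6681
Σfm² = 134593.75
Σf(m − x̄)² = Σfm² − (Σfm)²/n = 134593.75 − 3887.5²/119 = 7596.6387
Population variance = 7596.6387 / 119 = 63.8373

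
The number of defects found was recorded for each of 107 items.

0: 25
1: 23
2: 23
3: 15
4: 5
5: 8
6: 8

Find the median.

2

Cumulative frequencies: 25, 48, 71, 86, 91, 99, 107
n = 107, so the median is the value in position (n+1)/2 = 54.
Position 54 falls at value 2.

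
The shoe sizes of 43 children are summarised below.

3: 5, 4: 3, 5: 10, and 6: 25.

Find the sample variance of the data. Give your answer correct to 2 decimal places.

1.06

Values: 3, 4, 5, 6
n = 43, Σfx = 227, mean = 5.2791
Σfx² = 1243
Σf(x − x̄)² = Σfx² − (Σfx)²/n = 1243 − 227²/43 = 44.6512
Sample variance = 44.6512 / 42 = 1.0631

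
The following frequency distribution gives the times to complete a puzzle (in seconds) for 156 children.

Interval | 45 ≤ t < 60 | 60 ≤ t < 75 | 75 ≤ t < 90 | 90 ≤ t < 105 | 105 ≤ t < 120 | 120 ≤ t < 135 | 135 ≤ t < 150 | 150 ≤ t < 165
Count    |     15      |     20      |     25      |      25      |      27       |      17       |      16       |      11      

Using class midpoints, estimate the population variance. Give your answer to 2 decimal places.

927.62

Midpoints: 52.5, 67.5, 82.5, 97.5, 112.5, 127.5, 142.5, 157.5
n = 156, Σfm = 15855, mean = 101.6346
Σfm² = 1756125
Σf(m − x̄)² = Σfm² − (Σfm)²/n = 1756125 − 15855²/156 = 144708.1731
Population variance = 144708.1731 / 156 = 927.6165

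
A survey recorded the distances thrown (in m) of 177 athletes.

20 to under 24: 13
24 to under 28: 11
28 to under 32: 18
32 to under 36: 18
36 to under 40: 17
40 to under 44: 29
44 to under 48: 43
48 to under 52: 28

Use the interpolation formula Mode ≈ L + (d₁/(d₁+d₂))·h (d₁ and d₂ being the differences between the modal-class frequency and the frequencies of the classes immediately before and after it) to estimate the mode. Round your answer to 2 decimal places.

45.93

Modal class: 44 to under 48 (highest frequency 43).
d₁ = 43 − 29 = 14, d₂ = 43 − 28 = 15
Mode ≈ 44 + (14/(14+15)) × 4 = 44 + 1.9310 = 45.9310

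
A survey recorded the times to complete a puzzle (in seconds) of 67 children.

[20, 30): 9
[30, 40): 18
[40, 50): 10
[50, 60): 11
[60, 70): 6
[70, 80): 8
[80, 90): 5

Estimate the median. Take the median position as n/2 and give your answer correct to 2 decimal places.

46.50

Cumulative frequencies: 9, 27, 37, 48, 54, 62, 67
n = 67; position = n/2 = 33.5.
This falls in the class [40, 50): L = 40, F = 27, f = 10, h = 10.
Median ≈ 40 + ((33.5 − 27) / 10) × 10 = 46.5000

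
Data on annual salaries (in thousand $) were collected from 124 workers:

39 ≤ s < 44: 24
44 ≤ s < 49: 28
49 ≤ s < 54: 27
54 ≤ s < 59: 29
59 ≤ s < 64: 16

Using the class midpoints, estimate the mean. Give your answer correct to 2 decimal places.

50.90

Midpoints: 41.5, 46.5, 51.5, 56.5, 61.5
Σfm = 24×41.5 + 28×46.5 + 27×51.5 + 29×56.5 + 16×61.5 = 6311
n = Σf = 124
Mean = 6311 / 124 = 50.8952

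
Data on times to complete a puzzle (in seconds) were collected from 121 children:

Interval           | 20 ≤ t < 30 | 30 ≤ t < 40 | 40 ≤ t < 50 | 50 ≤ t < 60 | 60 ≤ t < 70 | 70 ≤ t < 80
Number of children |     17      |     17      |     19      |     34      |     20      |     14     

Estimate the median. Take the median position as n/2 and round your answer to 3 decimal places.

Cumulative frequencies: 17, 34, 53, 87, 107, 121
n = 121; position = n/2 = 60.5.
This falls in the class 50 ≤ t < 60: L = 50, F = 53, f = 34, h = 10.
Median ≈ 50 + ((60.5 − 53) / 34) × 10 = 52.2059

52.206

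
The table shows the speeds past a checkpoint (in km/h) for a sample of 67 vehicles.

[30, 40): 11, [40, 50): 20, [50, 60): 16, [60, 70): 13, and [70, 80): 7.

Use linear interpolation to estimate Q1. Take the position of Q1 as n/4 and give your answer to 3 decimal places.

Cumulative frequencies: 11, 31, 47, 60, 67
n = 67; position = n/4 = 16.75.
This falls in the class [40, 50): L = 40, F = 11, f = 20, h = 10.
Lower quartile ≈ 40 + ((16.75 − 11) / 20) × 10 = 42.8750

42.875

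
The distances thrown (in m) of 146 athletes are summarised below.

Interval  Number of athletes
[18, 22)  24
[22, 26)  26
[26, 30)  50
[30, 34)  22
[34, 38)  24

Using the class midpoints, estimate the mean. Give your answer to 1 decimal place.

Midpoints: 20, 24, 28, 32, 36
Σfm = 24×20 + 26×24 + 50×28 + 22×32 + 24×36 = 4072
n = Σf = 146
Mean = 4072 / 146 = 27.8904

27.9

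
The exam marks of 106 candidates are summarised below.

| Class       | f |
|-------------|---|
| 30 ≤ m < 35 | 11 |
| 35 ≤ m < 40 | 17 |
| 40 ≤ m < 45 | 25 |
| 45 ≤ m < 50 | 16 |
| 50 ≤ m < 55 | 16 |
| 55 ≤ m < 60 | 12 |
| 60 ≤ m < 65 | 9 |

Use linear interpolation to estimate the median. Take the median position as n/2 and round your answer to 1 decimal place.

45.0

Cumulative frequencies: 11, 28, 53, 69, 85, 97, 106
n = 106; position = n/2 = 53.
This falls in the class 40 ≤ m < 45: L = 40, F = 28, f = 25, h = 5.
Median ≈ 40 + ((53 − 28) / 25) × 5 = 45.0000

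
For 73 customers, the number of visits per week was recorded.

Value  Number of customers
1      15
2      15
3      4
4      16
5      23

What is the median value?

4

Cumulative frequencies: 15, 30, 34, 50, 73
n = 73, so the median is the value in position (n+1)/2 = 37.
Position 37 falls at value 4.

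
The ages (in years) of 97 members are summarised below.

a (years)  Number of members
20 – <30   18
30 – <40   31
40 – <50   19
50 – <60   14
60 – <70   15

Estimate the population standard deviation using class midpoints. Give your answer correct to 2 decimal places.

Midpoints: 25, 35, 45, 55, 65
n = 97, Σfm = 4135, mean = 42.6289
Σfm² = 193425
Σf(m − x̄)² = Σfm² − (Σfm)²/n = 193425 − 4135²/97 = 17154.6392
Population variance = 17154.6392 / 97 = 176.8520
Standard deviation = √176.8520 = 13.2986

13.30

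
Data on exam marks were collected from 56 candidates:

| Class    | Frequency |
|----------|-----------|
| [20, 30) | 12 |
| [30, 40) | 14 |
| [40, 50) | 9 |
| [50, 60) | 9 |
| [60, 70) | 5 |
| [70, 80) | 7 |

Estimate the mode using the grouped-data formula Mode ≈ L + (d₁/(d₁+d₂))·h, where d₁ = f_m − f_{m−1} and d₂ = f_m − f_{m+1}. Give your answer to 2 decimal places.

32.86

Modal class: [30, 40) (highest frequency 14).
d₁ = 14 − 12 = 2, d₂ = 14 − 9 = 5
Mode ≈ 30 + (2/(2+5)) × 10 = 30 + 2.8571 = 32.8571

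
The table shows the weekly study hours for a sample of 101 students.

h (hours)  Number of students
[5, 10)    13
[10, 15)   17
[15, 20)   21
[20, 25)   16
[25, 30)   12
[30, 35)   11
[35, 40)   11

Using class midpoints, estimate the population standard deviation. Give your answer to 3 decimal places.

9.358

Midpoints: 7.5, 12.5, 17.5, 22.5, 27.5, 32.5, 37.5
n = 101, Σfm = 2137.5, mean = 21.1634
Σfm² = 54081.25
Σf(m − x̄)² = Σfm² − (Σfm)²/n = 54081.25 − 2137.5²/101 = 8844.5545
Population variance = 8844.5545 / 101 = 87.5698
Standard deviation = √87.5698 = 9.3579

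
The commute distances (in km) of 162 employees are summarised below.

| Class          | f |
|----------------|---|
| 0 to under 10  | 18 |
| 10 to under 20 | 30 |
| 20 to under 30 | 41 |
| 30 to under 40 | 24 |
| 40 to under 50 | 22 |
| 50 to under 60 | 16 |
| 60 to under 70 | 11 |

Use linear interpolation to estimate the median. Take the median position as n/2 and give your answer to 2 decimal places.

Cumulative frequencies: 18, 48, 89, 113, 135, 151, 162
n = 162; position = n/2 = 81.
This falls in the class 20 to under 30: L = 20, F = 48, f = 41, h = 10.
Median ≈ 20 + ((81 − 48) / 41) × 10 = 28.0488

28.05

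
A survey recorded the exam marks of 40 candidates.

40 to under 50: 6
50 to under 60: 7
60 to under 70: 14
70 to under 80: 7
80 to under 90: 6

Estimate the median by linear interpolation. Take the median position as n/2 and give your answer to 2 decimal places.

65.00

Cumulative frequencies: 6, 13, 27, 34, 40
n = 40; position = n/2 = 20.
This falls in the class 60 to under 70: L = 60, F = 13, f = 14, h = 10.
Median ≈ 60 + ((20 − 13) / 14) × 10 = 65.0000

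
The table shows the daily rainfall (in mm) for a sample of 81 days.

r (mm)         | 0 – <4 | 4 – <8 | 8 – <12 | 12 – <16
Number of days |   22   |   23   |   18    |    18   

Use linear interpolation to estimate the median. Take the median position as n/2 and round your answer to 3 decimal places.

7.217

Cumulative frequencies: 22, 45, 63, 81
n = 81; position = n/2 = 40.5.
This falls in the class 4 – <8: L = 4, F = 22, f = 23, h = 4.
Median ≈ 4 + ((40.5 − 22) / 23) × 4 = 7.2174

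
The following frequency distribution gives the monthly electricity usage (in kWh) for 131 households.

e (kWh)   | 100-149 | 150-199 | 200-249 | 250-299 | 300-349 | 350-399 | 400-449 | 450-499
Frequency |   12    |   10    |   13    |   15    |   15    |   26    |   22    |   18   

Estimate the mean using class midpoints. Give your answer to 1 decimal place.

326.4

Midpoints: 124.5, 174.5, 224.5, 274.5, 324.5, 374.5, 424.5, 474.5
Σfm = 12×124.5 + 10×174.5 + 13×224.5 + 15×274.5 + 15×324.5 + 26×374.5 + 22×424.5 + 18×474.5 = 42759.5
n = Σf = 131
Mean = 42759.5 / 131 = 326.4084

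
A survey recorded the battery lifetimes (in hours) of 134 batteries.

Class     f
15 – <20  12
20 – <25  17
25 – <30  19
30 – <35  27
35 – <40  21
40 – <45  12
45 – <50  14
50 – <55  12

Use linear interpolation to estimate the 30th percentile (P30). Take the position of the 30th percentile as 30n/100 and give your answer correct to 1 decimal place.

27.9

Cumulative frequencies: 12, 29, 48, 75, 96, 108, 122, 134
n = 134; position = 30n/100 = 40.2.
This falls in the class 25 – <30: L = 25, F = 29, f = 19, h = 5.
30th percentile ≈ 25 + ((40.2 − 29) / 19) × 5 = 27.9474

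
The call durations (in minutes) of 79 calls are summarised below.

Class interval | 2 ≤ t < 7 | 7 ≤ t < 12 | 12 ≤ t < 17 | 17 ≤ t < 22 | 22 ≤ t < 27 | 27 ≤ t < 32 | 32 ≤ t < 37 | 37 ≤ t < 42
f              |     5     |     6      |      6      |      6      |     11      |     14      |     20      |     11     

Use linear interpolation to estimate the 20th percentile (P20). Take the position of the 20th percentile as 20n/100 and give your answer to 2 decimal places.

16.00

Cumulative frequencies: 5, 11, 17, 23, 34, 48, 68, 79
n = 79; position = 20n/100 = 15.8.
This falls in the class 12 ≤ t < 17: L = 12, F = 11, f = 6, h = 5.
20th percentile ≈ 12 + ((15.8 − 11) / 6) × 5 = 16.0000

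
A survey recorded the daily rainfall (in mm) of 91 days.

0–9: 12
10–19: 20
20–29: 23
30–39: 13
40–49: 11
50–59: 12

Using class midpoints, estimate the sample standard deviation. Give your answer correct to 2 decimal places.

Midpoints: 4.5, 14.5, 24.5, 34.5, 44.5, 54.5
n = 91, Σfm = 2499.5, mean = 27.4670
Σfm² = 91152.75
Σf(m − x̄)² = Σfm² − (Σfm)²/n = 91152.75 − 2499.5²/91 = 22498.9011
Sample variance = 22498.9011 / 90 = 249.9878
Standard deviation = √249.9878 = 15.8110

15.81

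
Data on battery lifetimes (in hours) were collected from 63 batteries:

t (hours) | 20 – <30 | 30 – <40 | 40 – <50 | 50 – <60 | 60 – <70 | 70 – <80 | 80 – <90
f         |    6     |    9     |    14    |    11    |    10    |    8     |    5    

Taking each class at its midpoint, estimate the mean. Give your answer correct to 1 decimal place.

Midpoints: 25, 35, 45, 55, 65, 75, 85
Σfm = 6×25 + 9×35 + 14×45 + 11×55 + 10×65 + 8×75 + 5×85 = 3375
n = Σf = 63
Mean = 3375 / 63 = 53.5714

53.6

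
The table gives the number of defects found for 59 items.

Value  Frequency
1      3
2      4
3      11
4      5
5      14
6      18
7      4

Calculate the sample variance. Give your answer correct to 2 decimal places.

Values: 1, 2, 3, 4, 5, 6, 7
n = 59, Σfx = 270, mean = 4.5763
Σfx² = 1392
Σf(x − x̄)² = Σfx² − (Σfx)²/n = 1392 − 270²/59 = 156.4068
Sample variance = 156.4068 / 58 = 2.6967

2.70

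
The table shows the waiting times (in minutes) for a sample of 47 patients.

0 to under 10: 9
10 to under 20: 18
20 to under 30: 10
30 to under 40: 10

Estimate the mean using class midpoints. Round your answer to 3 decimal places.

Midpoints: 5, 15, 25, 35
Σfm = 9×5 + 18×15 + 10×25 + 10×35 = 915
n = Σf = 47
Mean = 915 / 47 = 19.4681

19.468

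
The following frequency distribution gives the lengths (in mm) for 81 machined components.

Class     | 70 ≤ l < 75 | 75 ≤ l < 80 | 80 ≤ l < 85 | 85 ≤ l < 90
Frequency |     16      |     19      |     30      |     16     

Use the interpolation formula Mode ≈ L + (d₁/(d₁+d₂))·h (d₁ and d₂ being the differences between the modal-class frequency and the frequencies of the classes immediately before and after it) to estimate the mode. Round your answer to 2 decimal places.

82.20

Modal class: 80 ≤ l < 85 (highest frequency 30).
d₁ = 30 − 19 = 11, d₂ = 30 − 16 = 14
Mode ≈ 80 + (11/(11+14)) × 5 = 80 + 2.2000 = 82.2000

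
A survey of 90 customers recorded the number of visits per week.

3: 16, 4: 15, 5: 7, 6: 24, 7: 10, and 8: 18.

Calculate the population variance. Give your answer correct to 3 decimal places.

3.068

Values: 3, 4, 5, 6, 7, 8
n = 90, Σfx = 501, mean = 5.5667
Σfx² = 3065
Σf(x − x̄)² = Σfx² − (Σfx)²/n = 3065 − 501²/90 = 276.1000
Population variance = 276.1000 / 90 = 3.0678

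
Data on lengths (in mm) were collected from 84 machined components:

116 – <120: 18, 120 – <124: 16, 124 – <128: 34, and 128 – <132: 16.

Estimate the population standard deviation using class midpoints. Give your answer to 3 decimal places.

Midpoints: 118, 122, 126, 130
n = 84, Σfm = 10440, mean = 124.2857
Σfm² = 1298960
Σf(m − x̄)² = Σfm² − (Σfm)²/n = 1298960 − 10440²/84 = 1417.1429
Population variance = 1417.1429 / 84 = 16.8707
Standard deviation = √16.8707 = 4.1074

4.107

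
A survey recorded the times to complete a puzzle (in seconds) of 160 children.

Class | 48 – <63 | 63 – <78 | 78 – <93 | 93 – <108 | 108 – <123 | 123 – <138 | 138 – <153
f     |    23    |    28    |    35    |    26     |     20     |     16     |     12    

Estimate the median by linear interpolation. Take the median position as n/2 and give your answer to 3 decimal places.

Cumulative frequencies: 23, 51, 86, 112, 132, 148, 160
n = 160; position = n/2 = 80.
This falls in the class 78 – <93: L = 78, F = 51, f = 35, h = 15.
Median ≈ 78 + ((80 − 51) / 35) × 15 = 90.4286

90.429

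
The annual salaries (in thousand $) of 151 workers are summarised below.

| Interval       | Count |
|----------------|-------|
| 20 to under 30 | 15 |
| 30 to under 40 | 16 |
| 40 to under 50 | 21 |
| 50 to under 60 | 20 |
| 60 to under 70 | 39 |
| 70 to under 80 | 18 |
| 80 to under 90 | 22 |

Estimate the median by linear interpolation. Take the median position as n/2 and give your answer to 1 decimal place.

Cumulative frequencies: 15, 31, 52, 72, 111, 129, 151
n = 151; position = n/2 = 75.5.
This falls in the class 60 to under 70: L = 60, F = 72, f = 39, h = 10.
Median ≈ 60 + ((75.5 − 72) / 39) × 10 = 60.8974

60.9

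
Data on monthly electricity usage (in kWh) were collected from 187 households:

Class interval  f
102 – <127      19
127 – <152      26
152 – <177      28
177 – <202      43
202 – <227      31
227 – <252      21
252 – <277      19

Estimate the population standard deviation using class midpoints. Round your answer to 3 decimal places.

Midpoints: 114.5, 139.5, 164.5, 189.5, 214.5, 239.5, 264.5
n = 187, Σfm = 35261.5, mean = 188.5642
Σfm² = 7017016.75
Σf(m − x̄)² = Σfm² − (Σfm)²/n = 7017016.75 − 35261.5²/187 = 367961.2299
Population variance = 367961.2299 / 187 = 1967.7071
Standard deviation = √1967.7071 = 44.3588

44.359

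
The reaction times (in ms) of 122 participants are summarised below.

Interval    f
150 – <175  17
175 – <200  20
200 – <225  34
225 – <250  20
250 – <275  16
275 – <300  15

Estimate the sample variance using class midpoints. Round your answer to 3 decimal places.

Midpoints: 162.5, 187.5, 212.5, 237.5, 262.5, 287.5
n = 122, Σfm = 27000, mean = 221.3115
Σfm² = 6157812.5
Σf(m − x̄)² = Σfm² − (Σfm)²/n = 6157812.5 − 27000²/122 = 182402.6639
Sample variance = 182402.6639 / 121 = 1507.4600

1507.460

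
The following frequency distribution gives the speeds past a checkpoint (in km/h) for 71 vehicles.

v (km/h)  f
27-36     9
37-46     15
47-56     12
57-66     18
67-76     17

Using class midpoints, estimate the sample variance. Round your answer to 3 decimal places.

Midpoints: 31.5, 41.5, 51.5, 61.5, 71.5
n = 71, Σfm = 3846.5, mean = 54.1761
Σfm² = 221579.75
Σf(m − x̄)² = Σfm² − (Σfm)²/n = 221579.75 − 3846.5²/71 = 13191.5493
Sample variance = 13191.5493 / 70 = 188.4507

188.451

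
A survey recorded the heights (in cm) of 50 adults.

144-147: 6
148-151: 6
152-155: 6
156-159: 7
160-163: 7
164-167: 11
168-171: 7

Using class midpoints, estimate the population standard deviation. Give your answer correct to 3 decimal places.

Midpoints: 145.5, 149.5, 153.5, 157.5, 161.5, 165.5, 169.5
n = 50, Σfm = 7931, mean = 158.6200
Σfm² = 1261120.5
Σf(m − x̄)² = Σfm² − (Σfm)²/n = 1261120.5 − 7931²/50 = 3105.2800
Population variance = 3105.2800 / 50 = 62.1056
Standard deviation = √62.1056 = 7.8807

7.881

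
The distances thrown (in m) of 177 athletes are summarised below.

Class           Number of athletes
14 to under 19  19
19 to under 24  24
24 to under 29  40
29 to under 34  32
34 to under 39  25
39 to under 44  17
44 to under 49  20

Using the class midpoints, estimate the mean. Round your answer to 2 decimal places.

Midpoints: 16.5, 21.5, 26.5, 31.5, 36.5, 41.5, 46.5
Σfm = 19×16.5 + 24×21.5 + 40×26.5 + 32×31.5 + 25×36.5 + 17×41.5 + 20×46.5 = 5445.5
n = Σf = 177
Mean = 5445.5 / 177 = 30.7655

30.77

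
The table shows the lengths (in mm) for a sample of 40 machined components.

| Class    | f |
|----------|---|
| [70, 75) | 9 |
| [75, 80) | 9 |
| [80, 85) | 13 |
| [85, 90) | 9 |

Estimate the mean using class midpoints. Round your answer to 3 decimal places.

80.250

Midpoints: 72.5, 77.5, 82.5, 87.5
Σfm = 9×72.5 + 9×77.5 + 13×82.5 + 9×87.5 = 3210
n = Σf = 40
Mean = 3210 / 40 = 80.2500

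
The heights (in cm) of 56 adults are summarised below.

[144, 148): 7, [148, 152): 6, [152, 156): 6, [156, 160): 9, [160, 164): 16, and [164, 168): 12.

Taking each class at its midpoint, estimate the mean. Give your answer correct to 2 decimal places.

158.07

Midpoints: 146, 150, 154, 158, 162, 166
Σfm = 7×146 + 6×150 + 6×154 + 9×158 + 16×162 + 12×166 = 8852
n = Σf = 56
Mean = 8852 / 56 = 158.0714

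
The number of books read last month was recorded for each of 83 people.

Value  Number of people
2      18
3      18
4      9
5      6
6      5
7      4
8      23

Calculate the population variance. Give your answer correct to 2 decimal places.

5.63

Values: 2, 3, 4, 5, 6, 7, 8
n = 83, Σfx = 398, mean = 4.7952
Σfx² = 2376
Σf(x − x̄)² = Σfx² − (Σfx)²/n = 2376 − 398²/83 = 467.5181
Population variance = 467.5181 / 83 = 5.6327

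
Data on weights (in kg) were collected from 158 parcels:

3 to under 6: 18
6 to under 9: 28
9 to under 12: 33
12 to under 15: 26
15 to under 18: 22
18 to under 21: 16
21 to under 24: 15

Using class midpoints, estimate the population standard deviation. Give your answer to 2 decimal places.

5.42

Midpoints: 4.5, 7.5, 10.5, 13.5, 16.5, 19.5, 22.5
n = 158, Σfm = 2001, mean = 12.6646
Σfm² = 29983.5
Σf(m − x̄)² = Σfm² − (Σfm)²/n = 29983.5 − 2001²/158 = 4641.7215
Population variance = 4641.7215 / 158 = 29.3780
Standard deviation = √29.3780 = 5.4201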